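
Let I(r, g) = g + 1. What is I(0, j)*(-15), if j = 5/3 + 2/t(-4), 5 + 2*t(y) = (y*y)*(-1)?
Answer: -260/7 ≈ -37.143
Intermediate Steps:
t(y) = -5/2 - y²/2 (t(y) = -5/2 + ((y*y)*(-1))/2 = -5/2 + (y²*(-1))/2 = -5/2 + (-y²)/2 = -5/2 - y²/2)
j = 31/21 (j = 5/3 + 2/(-5/2 - ½*(-4)²) = 5*(⅓) + 2/(-5/2 - ½*16) = 5/3 + 2/(-5/2 - 8) = 5/3 + 2/(-21/2) = 5/3 + 2*(-2/21) = 5/3 - 4/21 = 31/21 ≈ 1.4762)
I(r, g) = 1 + g
I(0, j)*(-15) = (1 + 31/21)*(-15) = (52/21)*(-15) = -260/7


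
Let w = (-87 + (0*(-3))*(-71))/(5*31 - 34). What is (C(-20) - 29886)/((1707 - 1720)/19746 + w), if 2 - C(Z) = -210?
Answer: 70899079284/1719475 ≈ 41233.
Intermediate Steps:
C(Z) = 212 (C(Z) = 2 - 1*(-210) = 2 + 210 = 212)
w = -87/121 (w = (-87 + 0*(-71))/(155 - 34) = (-87 + 0)/121 = -87*1/121 = -87/121 ≈ -0.71901)
(C(-20) - 29886)/((1707 - 1720)/19746 + w) = (212 - 29886)/((1707 - 1720)/19746 - 87/121) = -29674/(-13*1/19746 - 87/121) = -29674/(-13/19746 - 87/121) = -29674/(-1719475/2389266) = -29674*(-2389266/1719475) = 70899079284/1719475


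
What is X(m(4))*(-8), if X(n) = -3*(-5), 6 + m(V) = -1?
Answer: -120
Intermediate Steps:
m(V) = -7 (m(V) = -6 - 1 = -7)
X(n) = 15
X(m(4))*(-8) = 15*(-8) = -120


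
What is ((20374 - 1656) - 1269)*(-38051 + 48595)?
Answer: 183982256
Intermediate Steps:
((20374 - 1656) - 1269)*(-38051 + 48595) = (18718 - 1269)*10544 = 17449*10544 = 183982256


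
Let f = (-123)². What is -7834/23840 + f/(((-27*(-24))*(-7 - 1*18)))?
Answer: -677203/536400 ≈ -1.2625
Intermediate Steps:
f = 15129
-7834/23840 + f/(((-27*(-24))*(-7 - 1*18))) = -7834/23840 + 15129/(((-27*(-24))*(-7 - 1*18))) = -7834*1/23840 + 15129/((648*(-7 - 18))) = -3917/11920 + 15129/((648*(-25))) = -3917/11920 + 15129/(-16200) = -3917/11920 + 15129*(-1/16200) = -3917/11920 - 1681/1800 = -677203/536400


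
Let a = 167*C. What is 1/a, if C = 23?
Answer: 1/3841 ≈ 0.00026035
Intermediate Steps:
a = 3841 (a = 167*23 = 3841)
1/a = 1/3841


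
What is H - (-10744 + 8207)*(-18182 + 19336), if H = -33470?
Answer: 2894228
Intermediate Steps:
H - (-10744 + 8207)*(-18182 + 19336) = -33470 - (-10744 + 8207)*(-18182 + 19336) = -33470 - (-2537)*1154 = -33470 - 1*(-2927698) = -33470 + 2927698 = 2894228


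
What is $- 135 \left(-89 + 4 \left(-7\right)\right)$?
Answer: $15795$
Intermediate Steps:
$- 135 \left(-89 + 4 \left(-7\right)\right) = - 135 \left(-89 - 28\right) = \left(-135\right) \left(-117\right) = 15795$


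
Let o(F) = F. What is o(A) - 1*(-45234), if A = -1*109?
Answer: 45125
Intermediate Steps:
A = -109
o(A) - 1*(-45234) = -109 - 1*(-45234) = -109 + 45234 = 45125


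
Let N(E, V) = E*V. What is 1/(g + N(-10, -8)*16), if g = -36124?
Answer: -1/34844 ≈ -2.8699e-5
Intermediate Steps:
1/(g + N(-10, -8)*16) = 1/(-36124 - 10*(-8)*16) = 1/(-36124 + 80*16) = 1/(-36124 + 1280) = 1/(-34844) = -1/34844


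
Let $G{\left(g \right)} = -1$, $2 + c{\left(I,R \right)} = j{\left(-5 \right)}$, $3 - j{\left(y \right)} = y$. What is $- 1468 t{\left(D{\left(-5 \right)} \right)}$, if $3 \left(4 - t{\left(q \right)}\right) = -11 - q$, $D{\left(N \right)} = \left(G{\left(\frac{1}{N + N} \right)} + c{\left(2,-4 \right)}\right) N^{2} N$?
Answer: $\frac{883736}{3} \approx 2.9458 \cdot 10^{5}$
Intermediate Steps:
$j{\left(y \right)} = 3 - y$
$c{\left(I,R \right)} = 6$ ($c{\left(I,R \right)} = -2 + \left(3 - -5\right) = -2 + \left(3 + 5\right) = -2 + 8 = 6$)
$D{\left(N \right)} = 5 N^{3}$ ($D{\left(N \right)} = \left(-1 + 6\right) N^{2} N = 5 N^{2} N = 5 N^{3}$)
$t{\left(q \right)} = \frac{23}{3} + \frac{q}{3}$ ($t{\left(q \right)} = 4 - \frac{-11 - q}{3} = 4 + \left(\frac{11}{3} + \frac{q}{3}\right) = \frac{23}{3} + \frac{q}{3}$)
$- 1468 t{\left(D{\left(-5 \right)} \right)} = - 1468 \left(\frac{23}{3} + \frac{5 \left(-5\right)^{3}}{3}\right) = - 1468 \left(\frac{23}{3} + \frac{5 \left(-125\right)}{3}\right) = - 1468 \left(\frac{23}{3} + \frac{1}{3} \left(-625\right)\right) = - 1468 \left(\frac{23}{3} - \frac{625}{3}\right) = \left(-1468\right) \left(- \frac{602}{3}\right) = \frac{883736}{3}$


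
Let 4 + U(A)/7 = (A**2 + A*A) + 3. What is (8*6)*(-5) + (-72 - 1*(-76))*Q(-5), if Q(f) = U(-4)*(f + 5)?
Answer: -240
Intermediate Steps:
U(A) = -7 + 14*A**2 (U(A) = -28 + 7*((A**2 + A*A) + 3) = -28 + 7*((A**2 + A**2) + 3) = -28 + 7*(2*A**2 + 3) = -28 + 7*(3 + 2*A**2) = -28 + (21 + 14*A**2) = -7 + 14*A**2)
Q(f) = 1085 + 217*f (Q(f) = (-7 + 14*(-4)**2)*(f + 5) = (-7 + 14*16)*(5 + f) = (-7 + 224)*(5 + f) = 217*(5 + f) = 1085 + 217*f)
(8*6)*(-5) + (-72 - 1*(-76))*Q(-5) = (8*6)*(-5) + (-72 - 1*(-76))*(1085 + 217*(-5)) = 48*(-5) + (-72 + 76)*(1085 - 1085) = -240 + 4*0 = -240 + 0 = -240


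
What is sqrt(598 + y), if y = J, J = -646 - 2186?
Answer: I*sqrt(2234) ≈ 47.265*I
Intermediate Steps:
J = -2832
y = -2832
sqrt(598 + y) = sqrt(598 - 2832) = sqrt(-2234) = I*sqrt(2234)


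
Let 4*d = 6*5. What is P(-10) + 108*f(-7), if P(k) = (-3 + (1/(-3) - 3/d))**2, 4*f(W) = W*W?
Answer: 300811/225 ≈ 1336.9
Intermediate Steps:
d = 15/2 (d = (6*5)/4 = (1/4)*30 = 15/2 ≈ 7.5000)
f(W) = W**2/4 (f(W) = (W*W)/4 = W**2/4)
P(k) = 3136/225 (P(k) = (-3 + (1/(-3) - 3/15/2))**2 = (-3 + (1*(-1/3) - 3*2/15))**2 = (-3 + (-1/3 - 2/5))**2 = (-3 - 11/15)**2 = (-56/15)**2 = 3136/225)
P(-10) + 108*f(-7) = 3136/225 + 108*((1/4)*(-7)**2) = 3136/225 + 108*((1/4)*49) = 3136/225 + 108*(49/4) = 3136/225 + 1323 = 300811/225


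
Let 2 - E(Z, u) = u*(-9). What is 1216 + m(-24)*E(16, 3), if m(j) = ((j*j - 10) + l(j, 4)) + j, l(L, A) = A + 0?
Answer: 17050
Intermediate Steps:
E(Z, u) = 2 + 9*u (E(Z, u) = 2 - u*(-9) = 2 - (-9)*u = 2 + 9*u)
l(L, A) = A
m(j) = -6 + j + j**2 (m(j) = ((j*j - 10) + 4) + j = ((j**2 - 10) + 4) + j = ((-10 + j**2) + 4) + j = (-6 + j**2) + j = -6 + j + j**2)
1216 + m(-24)*E(16, 3) = 1216 + (-6 - 24 + (-24)**2)*(2 + 9*3) = 1216 + (-6 - 24 + 576)*(2 + 27) = 1216 + 546*29 = 1216 + 15834 = 17050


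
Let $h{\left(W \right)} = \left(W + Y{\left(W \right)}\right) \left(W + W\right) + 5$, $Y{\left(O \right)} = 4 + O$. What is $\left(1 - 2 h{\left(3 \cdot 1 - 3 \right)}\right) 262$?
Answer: $-2358$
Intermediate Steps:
$h{\left(W \right)} = 5 + 2 W \left(4 + 2 W\right)$ ($h{\left(W \right)} = \left(W + \left(4 + W\right)\right) \left(W + W\right) + 5 = \left(4 + 2 W\right) 2 W + 5 = 2 W \left(4 + 2 W\right) + 5 = 5 + 2 W \left(4 + 2 W\right)$)
$\left(1 - 2 h{\left(3 \cdot 1 - 3 \right)}\right) 262 = \left(1 - 2 \left(5 + 4 \left(3 \cdot 1 - 3\right)^{2} + 8 \left(3 \cdot 1 - 3\right)\right)\right) 262 = \left(1 - 2 \left(5 + 4 \left(3 - 3\right)^{2} + 8 \left(3 - 3\right)\right)\right) 262 = \left(1 - 2 \left(5 + 4 \cdot 0^{2} + 8 \cdot 0\right)\right) 262 = \left(1 - 2 \left(5 + 4 \cdot 0 + 0\right)\right) 262 = \left(1 - 2 \left(5 + 0 + 0\right)\right) 262 = \left(1 - 10\right) 262 = \left(-9\right) 262 = -2358$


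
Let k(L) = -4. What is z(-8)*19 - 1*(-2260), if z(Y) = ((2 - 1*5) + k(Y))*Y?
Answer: 3324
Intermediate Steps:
z(Y) = -7*Y (z(Y) = ((2 - 1*5) - 4)*Y = ((2 - 5) - 4)*Y = (-3 - 4)*Y = -7*Y)
z(-8)*19 - 1*(-2260) = -7*(-8)*19 - 1*(-2260) = 56*19 + 2260 = 1064 + 2260 = 3324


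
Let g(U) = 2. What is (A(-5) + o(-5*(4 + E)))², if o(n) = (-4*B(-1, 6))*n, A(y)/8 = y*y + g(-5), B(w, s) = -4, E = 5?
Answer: 254016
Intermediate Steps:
A(y) = 16 + 8*y² (A(y) = 8*(y*y + 2) = 8*(y² + 2) = 8*(2 + y²) = 16 + 8*y²)
o(n) = 16*n (o(n) = (-4*(-4))*n = 16*n)
(A(-5) + o(-5*(4 + E)))² = ((16 + 8*(-5)²) + 16*(-5*(4 + 5)))² = ((16 + 8*25) + 16*(-5*9))² = ((16 + 200) + 16*(-45))² = (216 - 720)² = (-504)² = 254016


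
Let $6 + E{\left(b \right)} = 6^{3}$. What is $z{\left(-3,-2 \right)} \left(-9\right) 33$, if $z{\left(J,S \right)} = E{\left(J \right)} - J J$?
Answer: $-59697$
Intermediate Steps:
$E{\left(b \right)} = 210$ ($E{\left(b \right)} = -6 + 6^{3} = -6 + 216 = 210$)
$z{\left(J,S \right)} = 210 - J^{2}$ ($z{\left(J,S \right)} = 210 - J J = 210 - J^{2}$)
$z{\left(-3,-2 \right)} \left(-9\right) 33 = \left(210 - \left(-3\right)^{2}\right) \left(-9\right) 33 = \left(210 - 9\right) \left(-9\right) 33 = 201 \left(-9\right) 33 = \left(-1809\right) 33 = -59697$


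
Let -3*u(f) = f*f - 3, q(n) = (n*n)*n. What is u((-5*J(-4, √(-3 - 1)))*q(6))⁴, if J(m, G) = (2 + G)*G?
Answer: 23960999952795790753136640001 - 7703510787293134233600*I ≈ 2.3961e+28 - 7.7035e+21*I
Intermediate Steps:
J(m, G) = G*(2 + G)
q(n) = n³ (q(n) = n²*n = n³)
u(f) = 1 - f²/3 (u(f) = -(f*f - 3)/3 = -(f² - 3)/3 = -(-3 + f²)/3 = 1 - f²/3)
u((-5*J(-4, √(-3 - 1)))*q(6))⁴ = (1 - 1166400*(2 + √(-3 - 1))²*(-3 - 1)/3)⁴ = (1 - (-4665600*(2 + √(-4))²)/3)⁴ = (1 - (-4665600*(2 + 2*I)²)/3)⁴ = (1 - (-1555200)*(2 + 2*I)²)⁴ = (1 + 1555200*(2 + 2*I)²)⁴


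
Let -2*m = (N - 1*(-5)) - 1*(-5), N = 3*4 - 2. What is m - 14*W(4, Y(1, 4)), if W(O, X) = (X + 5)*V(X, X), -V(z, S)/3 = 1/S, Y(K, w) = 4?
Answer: 169/2 ≈ 84.500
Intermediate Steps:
N = 10 (N = 12 - 2 = 10)
V(z, S) = -3/S
W(O, X) = -3*(5 + X)/X (W(O, X) = (X + 5)*(-3/X) = (5 + X)*(-3/X) = -3*(5 + X)/X)
m = -10 (m = -((10 - 1*(-5)) - 1*(-5))/2 = -((10 + 5) + 5)/2 = -(15 + 5)/2 = -½*20 = -10)
m - 14*W(4, Y(1, 4)) = -10 - 14*(-3 - 15/4) = -10 - 14*(-27/4) = -10 + 189/2 = 169/2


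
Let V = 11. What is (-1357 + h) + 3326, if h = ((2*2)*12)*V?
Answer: 2497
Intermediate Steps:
h = 528 (h = ((2*2)*12)*11 = (4*12)*11 = 48*11 = 528)
(-1357 + h) + 3326 = (-1357 + 528) + 3326 = -829 + 3326 = 2497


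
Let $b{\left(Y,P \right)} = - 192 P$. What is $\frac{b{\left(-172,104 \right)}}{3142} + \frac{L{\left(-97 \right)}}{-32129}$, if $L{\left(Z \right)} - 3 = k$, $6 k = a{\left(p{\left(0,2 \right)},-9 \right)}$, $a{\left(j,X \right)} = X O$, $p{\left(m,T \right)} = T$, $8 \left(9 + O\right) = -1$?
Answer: $- \frac{57672297}{9074096} \approx -6.3557$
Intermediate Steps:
$O = - \frac{73}{8}$ ($O = -9 + \frac{1}{8} \left(-1\right) = -9 - \frac{1}{8} = - \frac{73}{8} \approx -9.125$)
$a{\left(j,X \right)} = - \frac{73 X}{8}$ ($a{\left(j,X \right)} = X \left(- \frac{73}{8}\right) = - \frac{73 X}{8}$)
$k = \frac{219}{16}$ ($k = \frac{\left(- \frac{73}{8}\right) \left(-9\right)}{6} = \frac{1}{6} \cdot \frac{657}{8} = \frac{219}{16} \approx 13.688$)
$L{\left(Z \right)} = \frac{267}{16}$ ($L{\left(Z \right)} = 3 + \frac{219}{16} = \frac{267}{16}$)
$\frac{b{\left(-172,104 \right)}}{3142} + \frac{L{\left(-97 \right)}}{-32129} = \frac{\left(-192\right) 104}{3142} + \frac{267}{16 \left(-32129\right)} = \left(-19968\right) \frac{1}{3142} + \frac{267}{16} \left(- \frac{1}{32129}\right) = - \frac{9984}{1571} - \frac{3}{5776} = - \frac{57672297}{9074096}$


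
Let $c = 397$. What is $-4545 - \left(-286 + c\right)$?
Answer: $-4656$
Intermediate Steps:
$-4545 - \left(-286 + c\right) = -4545 - \left(-286 + 397\right) = -4545 - 111 = -4656$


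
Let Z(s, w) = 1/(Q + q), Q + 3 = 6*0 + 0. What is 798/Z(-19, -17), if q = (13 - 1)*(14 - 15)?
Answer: -11970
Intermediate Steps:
Q = -3 (Q = -3 + (6*0 + 0) = -3 + (0 + 0) = -3 + 0 = -3)
q = -12 (q = 12*(-1) = -12)
Z(s, w) = -1/15 (Z(s, w) = 1/(-3 - 12) = 1/(-15) = -1/15)
798/Z(-19, -17) = 798/(-1/15) = 798*(-15) = -11970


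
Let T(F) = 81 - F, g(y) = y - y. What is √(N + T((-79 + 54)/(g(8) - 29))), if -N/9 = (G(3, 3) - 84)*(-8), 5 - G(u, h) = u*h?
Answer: 2*I*√1315295/29 ≈ 79.094*I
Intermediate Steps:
g(y) = 0
G(u, h) = 5 - h*u (G(u, h) = 5 - u*h = 5 - h*u)
N = -6336 (N = -9*((5 - 1*3*3) - 84)*(-8) = -9*((5 - 9) - 84)*(-8) = -9*(-4 - 84)*(-8) = -(-792)*(-8) = -9*704 = -6336)
√(N + T((-79 + 54)/(g(8) - 29))) = √(-6336 + (81 - (-79 + 54)/(0 - 29))) = √(-6336 + (81 - (-25)/(-29))) = √(-6336 + (81 - (-25)*(-1)/29)) = √(-6336 + (81 - 1*25/29)) = √(-6336 + (81 - 25/29)) = √(-6336 + 2324/29) = √(-181420/29) = 2*I*√1315295/29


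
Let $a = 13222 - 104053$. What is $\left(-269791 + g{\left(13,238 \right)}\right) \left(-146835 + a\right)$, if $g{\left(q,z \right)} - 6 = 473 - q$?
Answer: $64009395450$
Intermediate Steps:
$a = -90831$
$g{\left(q,z \right)} = 479 - q$ ($g{\left(q,z \right)} = 6 - \left(-473 + q\right) = 479 - q$)
$\left(-269791 + g{\left(13,238 \right)}\right) \left(-146835 + a\right) = \left(-269791 + \left(479 - 13\right)\right) \left(-146835 - 90831\right) = \left(-269791 + \left(479 - 13\right)\right) \left(-237666\right) = \left(-269791 + 466\right) \left(-237666\right) = \left(-269325\right) \left(-237666\right) = 64009395450$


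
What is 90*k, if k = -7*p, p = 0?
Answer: 0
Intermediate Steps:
k = 0 (k = -7*0 = 0)
90*k = 90*0 = 0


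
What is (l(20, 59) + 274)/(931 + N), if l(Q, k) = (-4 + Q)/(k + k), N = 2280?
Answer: 16174/189449 ≈ 0.085374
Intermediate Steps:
l(Q, k) = (-4 + Q)/(2*k) (l(Q, k) = (-4 + Q)/((2*k)) = (1/(2*k))*(-4 + Q) = (-4 + Q)/(2*k))
(l(20, 59) + 274)/(931 + N) = ((1/2)*(-4 + 20)/59 + 274)/(931 + 2280) = ((1/2)*(1/59)*16 + 274)/3211 = (8/59 + 274)*(1/3211) = (16174/59)*(1/3211) = 16174/189449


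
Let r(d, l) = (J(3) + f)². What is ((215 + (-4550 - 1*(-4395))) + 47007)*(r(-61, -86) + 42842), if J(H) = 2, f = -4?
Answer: 2016632682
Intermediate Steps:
r(d, l) = 4 (r(d, l) = (2 - 4)² = (-2)² = 4)
((215 + (-4550 - 1*(-4395))) + 47007)*(r(-61, -86) + 42842) = ((215 + (-4550 - 1*(-4395))) + 47007)*(4 + 42842) = ((215 + (-4550 + 4395)) + 47007)*42846 = ((215 - 155) + 47007)*42846 = (60 + 47007)*42846 = 47067*42846 = 2016632682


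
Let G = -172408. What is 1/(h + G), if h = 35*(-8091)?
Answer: -1/455593 ≈ -2.1949e-6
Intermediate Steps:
h = -283185
1/(h + G) = 1/(-283185 - 172408) = 1/(-455593) = -1/455593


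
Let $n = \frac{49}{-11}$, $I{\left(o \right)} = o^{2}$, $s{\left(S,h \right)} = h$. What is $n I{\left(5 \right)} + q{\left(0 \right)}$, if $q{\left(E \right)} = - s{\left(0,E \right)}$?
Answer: $- \frac{1225}{11} \approx -111.36$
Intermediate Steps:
$n = - \frac{49}{11}$ ($n = 49 \left(- \frac{1}{11}\right) = - \frac{49}{11} \approx -4.4545$)
$q{\left(E \right)} = - E$
$n I{\left(5 \right)} + q{\left(0 \right)} = - \frac{49 \cdot 5^{2}}{11} - 0 = \left(- \frac{49}{11}\right) 25 + 0 = - \frac{1225}{11} + 0 = - \frac{1225}{11}$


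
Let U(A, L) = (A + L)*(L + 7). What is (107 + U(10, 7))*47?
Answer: 16215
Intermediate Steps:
U(A, L) = (7 + L)*(A + L) (U(A, L) = (A + L)*(7 + L) = (7 + L)*(A + L))
(107 + U(10, 7))*47 = (107 + (7² + 7*10 + 7*7 + 10*7))*47 = (107 + (49 + 70 + 49 + 70))*47 = (107 + 238)*47 = 345*47 = 16215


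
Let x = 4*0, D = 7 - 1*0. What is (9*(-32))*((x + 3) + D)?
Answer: -2880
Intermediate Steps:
D = 7 (D = 7 + 0 = 7)
x = 0
(9*(-32))*((x + 3) + D) = (9*(-32))*((0 + 3) + 7) = -288*(3 + 7) = -288*10 = -2880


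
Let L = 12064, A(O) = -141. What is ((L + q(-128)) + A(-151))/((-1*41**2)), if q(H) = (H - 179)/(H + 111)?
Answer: -202998/28577 ≈ -7.1035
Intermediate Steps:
q(H) = (-179 + H)/(111 + H)
((L + q(-128)) + A(-151))/((-1*41**2)) = ((12064 + (-179 - 128)/(111 - 128)) - 141)/((-1*41**2)) = ((12064 - 307/(-17)) - 141)/((-1*1681)) = ((12064 - 1/17*(-307)) - 141)/(-1681) = ((12064 + 307/17) - 141)*(-1/1681) = (205395/17 - 141)*(-1/1681) = (202998/17)*(-1/1681) = -202998/28577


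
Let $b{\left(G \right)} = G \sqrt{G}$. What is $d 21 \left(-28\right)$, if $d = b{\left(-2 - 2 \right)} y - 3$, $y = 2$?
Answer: $1764 + 9408 i \approx 1764.0 + 9408.0 i$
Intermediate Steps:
$b{\left(G \right)} = G^{\frac{3}{2}}$
$d = -3 - 16 i$ ($d = \left(-2 - 2\right)^{\frac{3}{2}} \cdot 2 - 3 = \left(-4\right)^{\frac{3}{2}} \cdot 2 - 3 = - 8 i 2 - 3 = - 16 i - 3 = -3 - 16 i \approx -3.0 - 16.0 i$)
$d 21 \left(-28\right) = \left(-3 - 16 i\right) 21 \left(-28\right) = \left(-63 - 336 i\right) \left(-28\right) = 1764 + 9408 i$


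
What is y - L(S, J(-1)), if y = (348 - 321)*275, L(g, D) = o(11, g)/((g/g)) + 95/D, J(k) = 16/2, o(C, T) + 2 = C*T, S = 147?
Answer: 46385/8 ≈ 5798.1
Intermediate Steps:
o(C, T) = -2 + C*T
J(k) = 8 (J(k) = 16*(1/2) = 8)
L(g, D) = -2 + 11*g + 95/D (L(g, D) = (-2 + 11*g)/((g/g)) + 95/D = (-2 + 11*g)/1 + 95/D = (-2 + 11*g)*1 + 95/D = (-2 + 11*g) + 95/D = -2 + 11*g + 95/D)
y = 7425 (y = 27*275 = 7425)
y - L(S, J(-1)) = 7425 - (-2 + 11*147 + 95/8) = 7425 - (-2 + 1617 + 95*(1/8)) = 7425 - (-2 + 1617 + 95/8) = 7425 - 1*13015/8 = 7425 - 13015/8 = 46385/8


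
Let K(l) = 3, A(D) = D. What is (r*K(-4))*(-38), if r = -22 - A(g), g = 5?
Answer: 3078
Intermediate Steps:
r = -27 (r = -22 - 1*5 = -22 - 5 = -27)
(r*K(-4))*(-38) = -27*3*(-38) = -81*(-38) = 3078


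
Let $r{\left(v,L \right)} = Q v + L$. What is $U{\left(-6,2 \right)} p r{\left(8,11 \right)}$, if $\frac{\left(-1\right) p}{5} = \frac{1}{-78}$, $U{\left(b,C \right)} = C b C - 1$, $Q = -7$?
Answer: $\frac{1875}{26} \approx 72.115$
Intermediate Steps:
$U{\left(b,C \right)} = -1 + b C^{2}$ ($U{\left(b,C \right)} = b C^{2} - 1 = -1 + b C^{2}$)
$p = \frac{5}{78}$ ($p = - \frac{5}{-78} = \left(-5\right) \left(- \frac{1}{78}\right) = \frac{5}{78} \approx 0.064103$)
$r{\left(v,L \right)} = L - 7 v$ ($r{\left(v,L \right)} = - 7 v + L = L - 7 v$)
$U{\left(-6,2 \right)} p r{\left(8,11 \right)} = \left(-1 - 6 \cdot 2^{2}\right) \frac{5}{78} \left(11 - 56\right) = \left(-1 - 24\right) \frac{5}{78} \left(11 - 56\right) = \left(-1 - 24\right) \frac{5}{78} \left(-45\right) = \left(-25\right) \frac{5}{78} \left(-45\right) = \left(- \frac{125}{78}\right) \left(-45\right) = \frac{1875}{26}$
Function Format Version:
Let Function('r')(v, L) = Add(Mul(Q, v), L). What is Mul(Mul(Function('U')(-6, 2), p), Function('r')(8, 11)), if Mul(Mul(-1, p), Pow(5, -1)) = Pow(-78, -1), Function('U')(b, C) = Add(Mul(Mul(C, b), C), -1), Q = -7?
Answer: Rational(1875, 26) ≈ 72.115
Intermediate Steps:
Function('U')(b, C) = Add(-1, Mul(b, Pow(C, 2))) (Function('U')(b, C) = Add(Mul(b, Pow(C, 2)), -1) = Add(-1, Mul(b, Pow(C, 2))))
p = Rational(5, 78) (p = Mul(-5, Pow(-78, -1)) = Mul(-5, Rational(-1, 78)) = Rational(5, 78) ≈ 0.064103)
Function('r')(v, L) = Add(L, Mul(-7, v)) (Function('r')(v, L) = Add(Mul(-7, v), L) = Add(L, Mul(-7, v)))
Mul(Mul(Function('U')(-6, 2), p), Function('r')(8, 11)) = Mul(Mul(Add(-1, Mul(-6, Pow(2, 2))), Rational(5, 78)), Add(11, Mul(-7, 8))) = Mul(Mul(Add(-1, Mul(-6, 4)), Rational(5, 78)), Add(11, -56)) = Mul(Mul(Add(-1, -24), Rational(5, 78)), -45) = Mul(Mul(-25, Rational(5, 78)), -45) = Mul(Rational(-125, 78), -45) = Rational(1875, 26)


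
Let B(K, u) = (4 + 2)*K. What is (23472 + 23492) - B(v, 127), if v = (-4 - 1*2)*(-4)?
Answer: 46820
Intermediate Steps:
v = 24 (v = (-4 - 2)*(-4) = -6*(-4) = 24)
B(K, u) = 6*K
(23472 + 23492) - B(v, 127) = (23472 + 23492) - 6*24 = 46964 - 1*144 = 46964 - 144 = 46820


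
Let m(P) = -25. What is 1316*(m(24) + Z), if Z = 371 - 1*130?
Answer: 284256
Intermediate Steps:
Z = 241 (Z = 371 - 130 = 241)
1316*(m(24) + Z) = 1316*(-25 + 241) = 1316*216 = 284256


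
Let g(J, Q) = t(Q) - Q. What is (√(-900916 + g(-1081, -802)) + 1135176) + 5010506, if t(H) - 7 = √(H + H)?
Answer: 6145682 + √(-900107 + 2*I*√401) ≈ 6.1457e+6 + 948.74*I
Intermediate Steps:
t(H) = 7 + √2*√H (t(H) = 7 + √(H + H) = 7 + √(2*H) = 7 + √2*√H)
g(J, Q) = 7 - Q + √2*√Q (g(J, Q) = (7 + √2*√Q) - Q = 7 - Q + √2*√Q)
(√(-900916 + g(-1081, -802)) + 1135176) + 5010506 = (√(-900916 + (7 - 1*(-802) + √2*√(-802))) + 1135176) + 5010506 = (√(-900916 + (7 + 802 + √2*(I*√802))) + 1135176) + 5010506 = (√(-900916 + (7 + 802 + 2*I*√401)) + 1135176) + 5010506 = (√(-900916 + (809 + 2*I*√401)) + 1135176) + 5010506 = (√(-900107 + 2*I*√401) + 1135176) + 5010506 = (1135176 + √(-900107 + 2*I*√401)) + 5010506 = 6145682 + √(-900107 + 2*I*√401)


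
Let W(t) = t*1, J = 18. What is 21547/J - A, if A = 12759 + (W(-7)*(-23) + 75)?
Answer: -212363/18 ≈ -11798.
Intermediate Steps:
W(t) = t
A = 12995 (A = 12759 + (-7*(-23) + 75) = 12759 + (161 + 75) = 12759 + 236 = 12995)
21547/J - A = 21547/18 - 1*12995 = 21547*(1/18) - 12995 = 21547/18 - 12995 = -212363/18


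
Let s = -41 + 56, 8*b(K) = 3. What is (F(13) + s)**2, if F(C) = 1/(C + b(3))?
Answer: 2601769/11449 ≈ 227.25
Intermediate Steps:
b(K) = 3/8 (b(K) = (1/8)*3 = 3/8)
s = 15
F(C) = 1/(3/8 + C) (F(C) = 1/(C + 3/8) = 1/(3/8 + C))
(F(13) + s)**2 = (8/(3 + 8*13) + 15)**2 = (8/(3 + 104) + 15)**2 = (8/107 + 15)**2 = (1613/107)**2 = 2601769/11449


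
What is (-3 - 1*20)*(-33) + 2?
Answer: 761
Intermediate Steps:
(-3 - 1*20)*(-33) + 2 = (-3 - 20)*(-33) + 2 = -23*(-33) + 2 = 759 + 2 = 761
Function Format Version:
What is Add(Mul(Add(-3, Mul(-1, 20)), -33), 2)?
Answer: 761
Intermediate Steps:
Add(Mul(Add(-3, Mul(-1, 20)), -33), 2) = Add(Mul(Add(-3, -20), -33), 2) = Add(Mul(-23, -33), 2) = Add(759, 2) = 761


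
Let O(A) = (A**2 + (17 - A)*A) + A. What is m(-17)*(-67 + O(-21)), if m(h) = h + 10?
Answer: 3115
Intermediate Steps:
O(A) = A + A**2 + A*(17 - A) (O(A) = (A**2 + A*(17 - A)) + A = A + A**2 + A*(17 - A))
m(h) = 10 + h
m(-17)*(-67 + O(-21)) = (10 - 17)*(-67 + 18*(-21)) = -7*(-67 - 378) = -7*(-445) = 3115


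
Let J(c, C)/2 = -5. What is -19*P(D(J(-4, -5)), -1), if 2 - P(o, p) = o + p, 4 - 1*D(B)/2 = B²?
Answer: -3705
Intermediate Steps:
J(c, C) = -10 (J(c, C) = 2*(-5) = -10)
D(B) = 8 - 2*B²
P(o, p) = 2 - o - p (P(o, p) = 2 - (o + p) = 2 + (-o - p) = 2 - o - p)
-19*P(D(J(-4, -5)), -1) = -19*(2 - (8 - 2*(-10)²) - 1*(-1)) = -19*(2 - (8 - 2*100) + 1) = -19*(2 - (8 - 200) + 1) = -19*(2 - 1*(-192) + 1) = -19*(2 + 192 + 1) = -19*195 = -3705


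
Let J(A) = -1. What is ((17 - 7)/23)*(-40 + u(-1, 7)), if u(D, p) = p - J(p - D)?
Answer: -320/23 ≈ -13.913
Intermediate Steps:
u(D, p) = 1 + p (u(D, p) = p - 1*(-1) = p + 1 = 1 + p)
((17 - 7)/23)*(-40 + u(-1, 7)) = ((17 - 7)/23)*(-40 + (1 + 7)) = (10*(1/23))*(-40 + 8) = (10/23)*(-32) = -320/23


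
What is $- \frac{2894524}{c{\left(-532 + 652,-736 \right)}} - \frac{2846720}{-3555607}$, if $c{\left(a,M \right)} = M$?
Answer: $\frac{2573471245497}{654231688} \approx 3933.6$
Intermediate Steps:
$- \frac{2894524}{c{\left(-532 + 652,-736 \right)}} - \frac{2846720}{-3555607} = - \frac{2894524}{-736} - \frac{2846720}{-3555607} = \left(-2894524\right) \left(- \frac{1}{736}\right) - - \frac{2846720}{3555607} = \frac{723631}{184} + \frac{2846720}{3555607} = \frac{2573471245497}{654231688}$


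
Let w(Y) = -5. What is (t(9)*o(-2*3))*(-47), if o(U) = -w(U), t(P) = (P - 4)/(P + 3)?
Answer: -1175/12 ≈ -97.917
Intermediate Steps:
t(P) = (-4 + P)/(3 + P)
o(U) = 5 (o(U) = -1*(-5) = 5)
(t(9)*o(-2*3))*(-47) = (((-4 + 9)/(3 + 9))*5)*(-47) = ((5/12)*5)*(-47) = (25/12)*(-47) = -1175/12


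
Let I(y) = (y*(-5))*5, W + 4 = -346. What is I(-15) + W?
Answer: 25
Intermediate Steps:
W = -350 (W = -4 - 346 = -350)
I(y) = -25*y (I(y) = -5*y*5 = -25*y)
I(-15) + W = -25*(-15) - 350 = 375 - 350 = 25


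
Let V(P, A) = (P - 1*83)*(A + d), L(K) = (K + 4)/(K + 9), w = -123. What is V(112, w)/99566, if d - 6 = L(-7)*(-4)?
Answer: -3219/99566 ≈ -0.032330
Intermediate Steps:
L(K) = (4 + K)/(9 + K)
d = 12 (d = 6 + ((4 - 7)/(9 - 7))*(-4) = 6 + (-3/2)*(-4) = 6 + ((1/2)*(-3))*(-4) = 6 - 3/2*(-4) = 6 + 6 = 12)
V(P, A) = (-83 + P)*(12 + A) (V(P, A) = (P - 1*83)*(A + 12) = (P - 83)*(12 + A) = (-83 + P)*(12 + A))
V(112, w)/99566 = (-996 - 83*(-123) + 12*112 - 123*112)/99566 = (-996 + 10209 + 1344 - 13776)*(1/99566) = -3219*1/99566 = -3219/99566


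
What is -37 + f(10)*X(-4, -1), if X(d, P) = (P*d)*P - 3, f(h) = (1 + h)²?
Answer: -884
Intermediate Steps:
X(d, P) = -3 + d*P² (X(d, P) = d*P² - 3 = -3 + d*P²)
-37 + f(10)*X(-4, -1) = -37 + (1 + 10)²*(-3 - 4*(-1)²) = -37 + 11²*(-3 - 4*1) = -37 + 121*(-3 - 4) = -37 + 121*(-7) = -37 - 847 = -884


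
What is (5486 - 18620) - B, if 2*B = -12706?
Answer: -6781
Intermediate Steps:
B = -6353 (B = (½)*(-12706) = -6353)
(5486 - 18620) - B = (5486 - 18620) - 1*(-6353) = -13134 + 6353 = -6781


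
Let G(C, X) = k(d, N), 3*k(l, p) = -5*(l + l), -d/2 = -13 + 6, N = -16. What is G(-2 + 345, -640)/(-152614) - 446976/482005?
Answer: -14612636078/15763009515 ≈ -0.92702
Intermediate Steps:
d = 14 (d = -2*(-13 + 6) = -2*(-7) = 14)
k(l, p) = -10*l/3 (k(l, p) = (-5*(l + l))/3 = (-10*l)/3 = -10*l/3)
G(C, X) = -140/3 (G(C, X) = -10/3*14 = -140/3)
G(-2 + 345, -640)/(-152614) - 446976/482005 = -140/3/(-152614) - 446976/482005 = -140/3*(-1/152614) - 446976*1/482005 = 10/32703 - 446976/482005 = -14612636078/15763009515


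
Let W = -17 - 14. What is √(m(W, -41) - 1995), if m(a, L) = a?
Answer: I*√2026 ≈ 45.011*I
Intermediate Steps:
W = -31
√(m(W, -41) - 1995) = √(-31 - 1995) = √(-2026) = I*√2026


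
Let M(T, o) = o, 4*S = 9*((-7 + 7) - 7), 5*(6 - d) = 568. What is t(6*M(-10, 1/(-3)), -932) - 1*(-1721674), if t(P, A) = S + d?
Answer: 34431013/20 ≈ 1.7216e+6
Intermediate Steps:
d = -538/5 (d = 6 - ⅕*568 = 6 - 568/5 = -538/5 ≈ -107.60)
S = -63/4 (S = (9*((-7 + 7) - 7))/4 = (9*(0 - 7))/4 = (9*(-7))/4 = (¼)*(-63) = -63/4 ≈ -15.750)
t(P, A) = -2467/20 (t(P, A) = -63/4 - 538/5 = -2467/20)
t(6*M(-10, 1/(-3)), -932) - 1*(-1721674) = -2467/20 - 1*(-1721674) = -2467/20 + 1721674 = 34431013/20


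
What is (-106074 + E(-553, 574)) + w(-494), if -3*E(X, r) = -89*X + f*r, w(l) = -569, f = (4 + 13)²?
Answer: -178344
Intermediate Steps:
f = 289 (f = 17² = 289)
E(X, r) = -289*r/3 + 89*X/3 (E(X, r) = -(-89*X + 289*r)/3 = -289*r/3 + 89*X/3)
(-106074 + E(-553, 574)) + w(-494) = (-106074 + (-289/3*574 + (89/3)*(-553))) - 569 = (-106074 + (-165886/3 - 49217/3)) - 569 = (-106074 - 71701) - 569 = -177775 - 569 = -178344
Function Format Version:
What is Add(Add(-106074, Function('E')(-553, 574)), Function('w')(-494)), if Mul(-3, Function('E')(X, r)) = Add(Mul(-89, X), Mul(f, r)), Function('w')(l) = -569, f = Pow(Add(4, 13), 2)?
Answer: -178344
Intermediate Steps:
f = 289 (f = Pow(17, 2) = 289)
Function('E')(X, r) = Add(Mul(Rational(-289, 3), r), Mul(Rational(89, 3), X)) (Function('E')(X, r) = Mul(Rational(-1, 3), Add(Mul(-89, X), Mul(289, r))) = Add(Mul(Rational(-289, 3), r), Mul(Rational(89, 3), X)))
Add(Add(-106074, Function('E')(-553, 574)), Function('w')(-494)) = Add(Add(-106074, Add(Mul(Rational(-289, 3), 574), Mul(Rational(89, 3), -553))), -569) = Add(Add(-106074, Add(Rational(-165886, 3), Rational(-49217, 3))), -569) = Add(Add(-106074, -71701), -569) = Add(-177775, -569) = -178344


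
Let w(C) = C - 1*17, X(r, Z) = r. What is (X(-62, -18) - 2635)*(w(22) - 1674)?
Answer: 4501293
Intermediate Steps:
w(C) = -17 + C (w(C) = C - 17 = -17 + C)
(X(-62, -18) - 2635)*(w(22) - 1674) = (-62 - 2635)*((-17 + 22) - 1674) = -2697*(5 - 1674) = -2697*(-1669) = 4501293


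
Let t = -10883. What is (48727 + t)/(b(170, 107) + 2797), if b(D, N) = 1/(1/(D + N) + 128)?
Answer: 670917354/49586753 ≈ 13.530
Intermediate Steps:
b(D, N) = 1/(128 + 1/(D + N))
(48727 + t)/(b(170, 107) + 2797) = (48727 - 10883)/((170 + 107)/(1 + 128*170 + 128*107) + 2797) = 37844/(277/(1 + 21760 + 13696) + 2797) = 37844/(277/35457 + 2797) = 37844/(99173506/35457) = 37844*(35457/99173506) = 670917354/49586753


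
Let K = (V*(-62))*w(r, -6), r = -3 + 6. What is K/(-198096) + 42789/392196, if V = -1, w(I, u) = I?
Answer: 116713629/1079061928 ≈ 0.10816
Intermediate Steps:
r = 3
K = 186 (K = -1*(-62)*3 = 62*3 = 186)
K/(-198096) + 42789/392196 = 186/(-198096) + 42789/392196 = 186*(-1/198096) + 42789*(1/392196) = -31/33016 + 14263/130732 = 116713629/1079061928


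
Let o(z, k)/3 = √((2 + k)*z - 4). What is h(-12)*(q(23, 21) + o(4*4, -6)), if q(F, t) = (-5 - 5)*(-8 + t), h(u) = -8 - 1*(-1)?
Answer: 910 - 42*I*√17 ≈ 910.0 - 173.17*I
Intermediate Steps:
o(z, k) = 3*√(-4 + z*(2 + k)) (o(z, k) = 3*√((2 + k)*z - 4) = 3*√(z*(2 + k) - 4) = 3*√(-4 + z*(2 + k)))
h(u) = -7 (h(u) = -8 + 1 = -7)
q(F, t) = 80 - 10*t (q(F, t) = -10*(-8 + t) = 80 - 10*t)
h(-12)*(q(23, 21) + o(4*4, -6)) = -7*((80 - 10*21) + 3*√(-4 + 2*(4*4) - 24*4)) = -7*((80 - 210) + 3*√(-4 + 2*16 - 6*16)) = -7*(-130 + 3*√(-4 + 32 - 96)) = -7*(-130 + 3*√(-68)) = -7*(-130 + 3*(2*I*√17)) = -7*(-130 + 6*I*√17) = 910 - 42*I*√17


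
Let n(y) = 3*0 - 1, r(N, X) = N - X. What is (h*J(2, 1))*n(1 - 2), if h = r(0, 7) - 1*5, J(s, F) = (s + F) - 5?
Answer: -24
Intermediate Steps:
n(y) = -1 (n(y) = 0 - 1 = -1)
J(s, F) = -5 + F + s (J(s, F) = (F + s) - 5 = -5 + F + s)
h = -12 (h = (0 - 1*7) - 1*5 = (0 - 7) - 5 = -7 - 5 = -12)
(h*J(2, 1))*n(1 - 2) = -12*(-5 + 1 + 2)*(-1) = -12*(-2)*(-1) = 24*(-1) = -24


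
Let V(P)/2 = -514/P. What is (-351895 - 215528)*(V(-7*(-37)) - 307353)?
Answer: 45169966092465/259 ≈ 1.7440e+11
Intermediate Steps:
V(P) = -1028/P (V(P) = 2*(-514/P) = -1028/P)
(-351895 - 215528)*(V(-7*(-37)) - 307353) = (-351895 - 215528)*(-1028/((-7*(-37))) - 307353) = -567423*(-1028/259 - 307353) = -567423*(-79605455/259) = 45169966092465/259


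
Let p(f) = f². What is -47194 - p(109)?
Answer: -59075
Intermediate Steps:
-47194 - p(109) = -47194 - 1*109² = -47194 - 1*11881 = -47194 - 11881 = -59075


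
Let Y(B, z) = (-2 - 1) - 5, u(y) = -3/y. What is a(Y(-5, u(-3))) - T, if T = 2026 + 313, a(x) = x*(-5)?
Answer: -2299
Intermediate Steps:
Y(B, z) = -8 (Y(B, z) = -3 - 5 = -8)
a(x) = -5*x
T = 2339
a(Y(-5, u(-3))) - T = -5*(-8) - 1*2339 = 40 - 2339 = -2299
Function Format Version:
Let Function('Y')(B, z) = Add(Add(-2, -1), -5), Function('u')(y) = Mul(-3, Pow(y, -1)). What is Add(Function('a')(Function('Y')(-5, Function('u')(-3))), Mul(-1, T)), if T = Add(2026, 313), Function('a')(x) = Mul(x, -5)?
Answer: -2299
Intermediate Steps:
Function('Y')(B, z) = -8 (Function('Y')(B, z) = Add(-3, -5) = -8)
Function('a')(x) = Mul(-5, x)
T = 2339
Add(Function('a')(Function('Y')(-5, Function('u')(-3))), Mul(-1, T)) = Add(Mul(-5, -8), Mul(-1, 2339)) = Add(40, -2339) = -2299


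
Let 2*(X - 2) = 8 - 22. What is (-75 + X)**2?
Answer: 6400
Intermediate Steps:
X = -5 (X = 2 + (8 - 22)/2 = 2 + (1/2)*(-14) = 2 - 7 = -5)
(-75 + X)**2 = (-75 - 5)**2 = (-80)**2 = 6400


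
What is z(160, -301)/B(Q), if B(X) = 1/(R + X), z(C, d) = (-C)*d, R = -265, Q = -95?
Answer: -17337600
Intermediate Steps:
z(C, d) = -C*d
B(X) = 1/(-265 + X)
z(160, -301)/B(Q) = (-1*160*(-301))/(1/(-265 - 95)) = 48160/(1/(-360)) = 48160/(-1/360) = 48160*(-360) = -17337600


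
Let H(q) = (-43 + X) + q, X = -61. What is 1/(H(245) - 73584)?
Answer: -1/73443 ≈ -1.3616e-5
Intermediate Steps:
H(q) = -104 + q (H(q) = (-43 - 61) + q = -104 + q)
1/(H(245) - 73584) = 1/((-104 + 245) - 73584) = 1/(141 - 73584) = 1/(-73443) = -1/73443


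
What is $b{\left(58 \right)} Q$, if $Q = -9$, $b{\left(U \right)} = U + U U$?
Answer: $-30798$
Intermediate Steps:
$b{\left(U \right)} = U + U^{2}$
$b{\left(58 \right)} Q = 58 \left(1 + 58\right) \left(-9\right) = 58 \cdot 59 \left(-9\right) = 3422 \left(-9\right) = -30798$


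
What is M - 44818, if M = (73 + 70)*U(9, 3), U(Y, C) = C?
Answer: -44389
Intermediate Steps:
M = 429 (M = (73 + 70)*3 = 143*3 = 429)
M - 44818 = 429 - 44818 = -44389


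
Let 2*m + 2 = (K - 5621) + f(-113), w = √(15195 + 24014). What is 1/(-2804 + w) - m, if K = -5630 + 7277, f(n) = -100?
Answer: 15943693062/7823207 - √39209/7823207 ≈ 2038.0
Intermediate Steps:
w = √39209 ≈ 198.01
K = 1647
m = -2038 (m = -1 + ((1647 - 5621) - 100)/2 = -1 + (-3974 - 100)/2 = -1 + (½)*(-4074) = -1 - 2037 = -2038)
1/(-2804 + w) - m = 1/(-2804 + √39209) - 1*(-2038) = 1/(-2804 + √39209) + 2038 = 2038 + 1/(-2804 + √39209)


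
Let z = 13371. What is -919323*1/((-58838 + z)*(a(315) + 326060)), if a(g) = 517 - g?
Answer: 306441/4944718118 ≈ 6.1973e-5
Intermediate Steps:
-919323*1/((-58838 + z)*(a(315) + 326060)) = -919323*1/((-58838 + 13371)*((517 - 1*315) + 326060)) = -919323*(-1/(45467*((517 - 315) + 326060))) = -919323*(-1/(45467*(202 + 326060))) = -919323/((-45467*326262)) = -919323/(-14834154354) = -919323*(-1/14834154354) = 306441/4944718118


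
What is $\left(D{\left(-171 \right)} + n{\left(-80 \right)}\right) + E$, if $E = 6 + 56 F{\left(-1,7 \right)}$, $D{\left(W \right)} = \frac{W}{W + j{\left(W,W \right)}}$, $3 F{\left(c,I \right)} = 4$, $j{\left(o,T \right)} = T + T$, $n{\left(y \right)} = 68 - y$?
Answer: $229$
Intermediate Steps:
$j{\left(o,T \right)} = 2 T$
$F{\left(c,I \right)} = \frac{4}{3}$ ($F{\left(c,I \right)} = \frac{1}{3} \cdot 4 = \frac{4}{3}$)
$D{\left(W \right)} = \frac{1}{3}$ ($D{\left(W \right)} = \frac{W}{W + 2 W} = \frac{W}{3 W} = \frac{1}{3 W} W = \frac{1}{3}$)
$E = \frac{242}{3}$ ($E = 6 + 56 \cdot \frac{4}{3} = 6 + \frac{224}{3} = \frac{242}{3} \approx 80.667$)
$\left(D{\left(-171 \right)} + n{\left(-80 \right)}\right) + E = \left(\frac{1}{3} + \left(68 - -80\right)\right) + \frac{242}{3} = \left(\frac{1}{3} + \left(68 + 80\right)\right) + \frac{242}{3} = \left(\frac{1}{3} + 148\right) + \frac{242}{3} = \frac{445}{3} + \frac{242}{3} = 229$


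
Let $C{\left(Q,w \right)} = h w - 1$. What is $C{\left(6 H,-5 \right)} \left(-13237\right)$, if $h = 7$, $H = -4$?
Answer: $476532$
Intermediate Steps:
$C{\left(Q,w \right)} = -1 + 7 w$ ($C{\left(Q,w \right)} = 7 w - 1 = -1 + 7 w$)
$C{\left(6 H,-5 \right)} \left(-13237\right) = \left(-1 + 7 \left(-5\right)\right) \left(-13237\right) = \left(-1 - 35\right) \left(-13237\right) = \left(-36\right) \left(-13237\right) = 476532$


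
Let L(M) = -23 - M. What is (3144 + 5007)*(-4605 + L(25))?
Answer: -37926603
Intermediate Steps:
(3144 + 5007)*(-4605 + L(25)) = (3144 + 5007)*(-4605 + (-23 - 1*25)) = 8151*(-4605 + (-23 - 25)) = 8151*(-4605 - 48) = 8151*(-4653) = -37926603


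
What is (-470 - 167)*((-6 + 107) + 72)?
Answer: -110201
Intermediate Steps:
(-470 - 167)*((-6 + 107) + 72) = -637*(101 + 72) = -637*173 = -110201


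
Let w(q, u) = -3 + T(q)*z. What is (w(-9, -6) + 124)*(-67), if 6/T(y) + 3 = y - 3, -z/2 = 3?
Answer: -41339/5 ≈ -8267.8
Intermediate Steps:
z = -6 (z = -2*3 = -6)
T(y) = 6/(-6 + y) (T(y) = 6/(-3 + (y - 3)) = 6/(-3 + (-3 + y)) = 6/(-6 + y))
w(q, u) = -3 - 36/(-6 + q) (w(q, u) = -3 + (6/(-6 + q))*(-6) = -3 - 36/(-6 + q))
(w(-9, -6) + 124)*(-67) = (3*(-6 - 1*(-9))/(-6 - 9) + 124)*(-67) = (3*(-6 + 9)/(-15) + 124)*(-67) = (3*(-1/15)*3 + 124)*(-67) = (-⅗ + 124)*(-67) = (617/5)*(-67) = -41339/5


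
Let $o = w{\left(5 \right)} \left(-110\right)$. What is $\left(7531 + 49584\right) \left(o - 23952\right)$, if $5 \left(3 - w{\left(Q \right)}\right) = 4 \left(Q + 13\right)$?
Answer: $-1296396270$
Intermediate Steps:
$w{\left(Q \right)} = - \frac{37}{5} - \frac{4 Q}{5}$ ($w{\left(Q \right)} = 3 - \frac{4 \left(Q + 13\right)}{5} = 3 - \frac{4 \left(13 + Q\right)}{5} = 3 - \frac{52 + 4 Q}{5} = 3 - \left(\frac{52}{5} + \frac{4 Q}{5}\right) = - \frac{37}{5} - \frac{4 Q}{5}$)
$o = 1254$ ($o = \left(- \frac{37}{5} - 4\right) \left(-110\right) = \left(- \frac{57}{5}\right) \left(-110\right) = 1254$)
$\left(7531 + 49584\right) \left(o - 23952\right) = \left(7531 + 49584\right) \left(1254 - 23952\right) = 57115 \left(-22698\right) = -1296396270$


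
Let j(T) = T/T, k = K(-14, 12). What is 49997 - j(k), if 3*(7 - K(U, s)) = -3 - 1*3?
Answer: 49996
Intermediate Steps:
K(U, s) = 9 (K(U, s) = 7 - (-3 - 1*3)/3 = 7 - (-3 - 3)/3 = 7 - ⅓*(-6) = 7 + 2 = 9)
k = 9
j(T) = 1
49997 - j(k) = 49997 - 1*1 = 49997 - 1 = 49996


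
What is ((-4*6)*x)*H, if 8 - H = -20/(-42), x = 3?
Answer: -3792/7 ≈ -541.71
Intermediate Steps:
H = 158/21 (H = 8 - (-20)/(-42) = 8 - (-20)*(-1)/42 = 8 - 1*10/21 = 8 - 10/21 = 158/21 ≈ 7.5238)
((-4*6)*x)*H = (-4*6*3)*(158/21) = -24*3*(158/21) = -72*158/21 = -3792/7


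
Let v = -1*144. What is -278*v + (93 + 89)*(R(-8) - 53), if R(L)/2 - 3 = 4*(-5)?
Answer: 24198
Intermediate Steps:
R(L) = -34 (R(L) = 6 + 2*(4*(-5)) = 6 + 2*(-20) = 6 - 40 = -34)
v = -144
-278*v + (93 + 89)*(R(-8) - 53) = -278*(-144) + (93 + 89)*(-34 - 53) = 40032 + 182*(-87) = 40032 - 15834 = 24198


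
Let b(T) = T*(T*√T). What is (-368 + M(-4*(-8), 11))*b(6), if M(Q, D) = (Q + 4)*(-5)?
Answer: -19728*√6 ≈ -48324.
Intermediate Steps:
M(Q, D) = -20 - 5*Q (M(Q, D) = (4 + Q)*(-5) = -20 - 5*Q)
b(T) = T^(5/2) (b(T) = T*T^(3/2) = T^(5/2))
(-368 + M(-4*(-8), 11))*b(6) = (-368 + (-20 - (-20)*(-8)))*6^(5/2) = (-368 + (-20 - 5*32))*(36*√6) = (-368 + (-20 - 160))*(36*√6) = (-368 - 180)*(36*√6) = -19728*√6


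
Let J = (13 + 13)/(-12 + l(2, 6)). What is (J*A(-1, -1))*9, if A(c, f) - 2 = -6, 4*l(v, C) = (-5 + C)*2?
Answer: 1872/23 ≈ 81.391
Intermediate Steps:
l(v, C) = -5/2 + C/2 (l(v, C) = ((-5 + C)*2)/4 = (-10 + 2*C)/4 = -5/2 + C/2)
A(c, f) = -4 (A(c, f) = 2 - 6 = -4)
J = -52/23 (J = (13 + 13)/(-12 + (-5/2 + (½)*6)) = 26/(-12 + (-5/2 + 3)) = 26/(-12 + ½) = 26/(-23/2) = 26*(-2/23) = -52/23 ≈ -2.2609)
(J*A(-1, -1))*9 = -52/23*(-4)*9 = (208/23)*9 = 1872/23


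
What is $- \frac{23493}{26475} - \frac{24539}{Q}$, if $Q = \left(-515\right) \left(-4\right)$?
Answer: $- \frac{46537707}{3635900} \approx -12.799$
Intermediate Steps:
$Q = 2060$
$- \frac{23493}{26475} - \frac{24539}{Q} = - \frac{23493}{26475} - \frac{24539}{2060} = \left(-23493\right) \frac{1}{26475} - \frac{24539}{2060} = - \frac{7831}{8825} - \frac{24539}{2060} = - \frac{46537707}{3635900}$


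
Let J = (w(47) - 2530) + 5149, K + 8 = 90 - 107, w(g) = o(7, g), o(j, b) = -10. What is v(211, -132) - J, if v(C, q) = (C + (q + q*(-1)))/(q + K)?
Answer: -409824/157 ≈ -2610.3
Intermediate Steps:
w(g) = -10
K = -25 (K = -8 + (90 - 107) = -8 - 17 = -25)
J = 2609 (J = (-10 - 2530) + 5149 = -2540 + 5149 = 2609)
v(C, q) = C/(-25 + q) (v(C, q) = (C + (q + q*(-1)))/(q - 25) = (C + (q - q))/(-25 + q) = (C + 0)/(-25 + q) = C/(-25 + q))
v(211, -132) - J = 211/(-25 - 132) - 1*2609 = 211/(-157) - 2609 = 211*(-1/157) - 2609 = -211/157 - 2609 = -409824/157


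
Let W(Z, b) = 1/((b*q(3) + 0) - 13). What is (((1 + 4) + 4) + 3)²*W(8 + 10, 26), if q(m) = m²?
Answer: 144/221 ≈ 0.65158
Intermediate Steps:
W(Z, b) = 1/(-13 + 9*b) (W(Z, b) = 1/((b*3² + 0) - 13) = 1/((b*9 + 0) - 13) = 1/((9*b + 0) - 13) = 1/(9*b - 13) = 1/(-13 + 9*b))
(((1 + 4) + 4) + 3)²*W(8 + 10, 26) = (((1 + 4) + 4) + 3)²/(-13 + 9*26) = ((5 + 4) + 3)²/(-13 + 234) = (9 + 3)²/221 = 12²*(1/221) = 144*(1/221) = 144/221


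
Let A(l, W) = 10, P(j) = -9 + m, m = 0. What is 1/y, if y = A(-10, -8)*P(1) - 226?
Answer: -1/316 ≈ -0.0031646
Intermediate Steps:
P(j) = -9 (P(j) = -9 + 0 = -9)
y = -316 (y = 10*(-9) - 226 = -90 - 226 = -316)
1/y = 1/(-316) = -1/316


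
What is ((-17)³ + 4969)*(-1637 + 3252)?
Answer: 90440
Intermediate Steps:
((-17)³ + 4969)*(-1637 + 3252) = (-4913 + 4969)*1615 = 56*1615 = 90440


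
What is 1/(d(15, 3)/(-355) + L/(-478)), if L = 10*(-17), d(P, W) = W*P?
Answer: 16969/3884 ≈ 4.3689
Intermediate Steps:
d(P, W) = P*W
L = -170
1/(d(15, 3)/(-355) + L/(-478)) = 1/((15*3)/(-355) - 170/(-478)) = 1/(45*(-1/355) - 170*(-1/478)) = 1/(-9/71 + 85/239) = 1/(3884/16969) = 16969/3884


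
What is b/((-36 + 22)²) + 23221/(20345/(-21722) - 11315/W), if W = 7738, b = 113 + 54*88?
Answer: -186654982177/19332180 ≈ -9655.1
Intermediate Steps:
b = 4865 (b = 113 + 4752 = 4865)
b/((-36 + 22)²) + 23221/(20345/(-21722) - 11315/W) = 4865/((-36 + 22)²) + 23221/(20345/(-21722) - 11315/7738) = 4865/((-14)²) + 23221/(20345*(-1/21722) - 11315*1/7738) = 4865/196 + 23221/(-20345/21722 - 155/106) = 4865*(1/196) + 23221/(-1380870/575633) = 695/28 + 23221*(-575633/1380870) = 695/28 - 13366773893/1380870 = -186654982177/19332180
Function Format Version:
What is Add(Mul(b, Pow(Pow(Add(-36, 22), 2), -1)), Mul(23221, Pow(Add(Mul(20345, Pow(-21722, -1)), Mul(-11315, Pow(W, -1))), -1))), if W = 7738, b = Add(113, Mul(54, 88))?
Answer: Rational(-186654982177, 19332180) ≈ -9655.1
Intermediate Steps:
b = 4865 (b = Add(113, 4752) = 4865)
Add(Mul(b, Pow(Pow(Add(-36, 22), 2), -1)), Mul(23221, Pow(Add(Mul(20345, Pow(-21722, -1)), Mul(-11315, Pow(W, -1))), -1))) = Add(Mul(4865, Pow(Pow(Add(-36, 22), 2), -1)), Mul(23221, Pow(Add(Mul(20345, Pow(-21722, -1)), Mul(-11315, Pow(7738, -1))), -1))) = Add(Mul(4865, Pow(Pow(-14, 2), -1)), Mul(23221, Pow(Add(Mul(20345, Rational(-1, 21722)), Mul(-11315, Rational(1, 7738))), -1))) = Add(Mul(4865, Pow(196, -1)), Mul(23221, Pow(Add(Rational(-20345, 21722), Rational(-155, 106)), -1))) = Add(Mul(4865, Rational(1, 196)), Mul(23221, Pow(Rational(-1380870, 575633), -1))) = Add(Rational(695, 28), Mul(23221, Rational(-575633, 1380870))) = Add(Rational(695, 28), Rational(-13366773893, 1380870)) = Rational(-186654982177, 19332180)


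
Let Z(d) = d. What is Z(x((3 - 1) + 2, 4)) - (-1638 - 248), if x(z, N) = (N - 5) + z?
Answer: 1889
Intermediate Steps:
x(z, N) = -5 + N + z (x(z, N) = (-5 + N) + z = -5 + N + z)
Z(x((3 - 1) + 2, 4)) - (-1638 - 248) = (-5 + 4 + ((3 - 1) + 2)) - (-1638 - 248) = (-5 + 4 + (2 + 2)) - 1*(-1886) = (-5 + 4 + 4) + 1886 = 3 + 1886 = 1889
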